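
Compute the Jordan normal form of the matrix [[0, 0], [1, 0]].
J = [[0, 1], [0, 0]]

The characteristic polynomial is det(xI - A) = x^2, so the eigenvalues are 0 (algebraic multiplicity 2).

For λ = 0: rank(A) = 1, rank(A^2) = 0. The eigenspace has dimension 2 - 1 = 1, so there is 1 Jordan block; the rank sequence gives block sizes [2].

Assembling the blocks gives the Jordan form J above.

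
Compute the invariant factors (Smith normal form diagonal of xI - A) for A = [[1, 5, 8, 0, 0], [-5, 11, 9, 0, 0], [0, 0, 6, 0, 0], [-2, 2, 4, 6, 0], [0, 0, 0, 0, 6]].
x - 6, x - 6, (x - 6)^3

The Jordan structure of A has elementary divisors (x - 6)^3, (x - 6), (x - 6). Arranging the block sizes at each eigenvalue in decreasing order and taking row products gives the invariant factors.

Invariant factors (smallest first, each dividing the next): x - 6, x - 6, (x - 6)^3.

Check: the last factor (x - 6)^3 is the minimal polynomial, and the product (x - 6)^5 is the characteristic polynomial.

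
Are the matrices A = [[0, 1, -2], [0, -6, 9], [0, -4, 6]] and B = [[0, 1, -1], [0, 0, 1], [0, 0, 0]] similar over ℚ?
Yes.

Two matrices over a field are similar if and only if they have the same invariant factors.

Both A and B have characteristic polynomial x^3 and minimal polynomial x^3. Computing further, both have invariant factors x^3. Hence A and B are similar.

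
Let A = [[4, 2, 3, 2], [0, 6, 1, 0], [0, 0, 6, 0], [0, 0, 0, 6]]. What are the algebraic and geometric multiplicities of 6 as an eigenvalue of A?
The characteristic polynomial is (x - 6)^3(x - 4), so the factor x - 6 appears with exponent 3: the algebraic multiplicity is 3.

rank(A - 6I) = 2, so the eigenspace has dimension 4 - 2 = 2: the geometric multiplicity is 2.

Since 2 < 3, A is not diagonalizable.

algebraic multiplicity 3, geometric multiplicity 2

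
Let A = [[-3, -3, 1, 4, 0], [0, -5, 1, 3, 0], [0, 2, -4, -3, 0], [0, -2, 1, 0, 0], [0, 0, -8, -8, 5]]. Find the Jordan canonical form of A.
J = [[-3, 1, 0, 0, 0], [0, -3, 0, 0, 0], [0, 0, -3, 1, 0], [0, 0, 0, -3, 0], [0, 0, 0, 0, 5]]

The characteristic polynomial is det(xI - A) = (x - 5)(x + 3)^4, so the eigenvalues are -3 (algebraic multiplicity 4), 5 (algebraic multiplicity 1).

For λ = -3: rank(A + 3I) = 3, rank((A + 3I)^2) = 1. The eigenspace has dimension 5 - 3 = 2, so there are 2 Jordan blocks; the rank sequence gives block sizes [2, 2].

For λ = 5: algebraic multiplicity 1 gives one 1×1 block.

Assembling the blocks gives the Jordan form J above.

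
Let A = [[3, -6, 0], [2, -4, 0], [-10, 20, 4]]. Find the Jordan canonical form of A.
The characteristic polynomial is det(xI - A) = x(x - 4)(x + 1), so the eigenvalues are -1 (algebraic multiplicity 1), 0 (algebraic multiplicity 1), 4 (algebraic multiplicity 1).

For λ = -1: algebraic multiplicity 1 gives one 1×1 block.

For λ = 0: algebraic multiplicity 1 gives one 1×1 block.

For λ = 4: algebraic multiplicity 1 gives one 1×1 block.

Assembling the blocks gives the Jordan form J above.

J = [[-1, 0, 0], [0, 0, 0], [0, 0, 4]]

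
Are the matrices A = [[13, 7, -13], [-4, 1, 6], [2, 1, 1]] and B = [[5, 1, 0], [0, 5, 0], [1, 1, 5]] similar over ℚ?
Yes.

Two matrices over a field are similar if and only if they have the same invariant factors.

Both A and B have characteristic polynomial (x - 5)^3 and minimal polynomial (x - 5)^3. Computing further, both have invariant factors (x - 5)^3. Hence A and B are similar.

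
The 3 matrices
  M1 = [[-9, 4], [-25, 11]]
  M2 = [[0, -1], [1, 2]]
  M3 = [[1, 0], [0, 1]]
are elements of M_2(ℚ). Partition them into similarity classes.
2 classes: {M1, M2}, {M3}

Characteristic polynomials: χ_{M1} = (x - 1)^2, χ_{M2} = (x - 1)^2, χ_{M3} = (x - 1)^2.

{M1, M2}: invariant factors (x - 1)^2.

{M3}: invariant factors x - 1, x - 1.

Matrices are similar if and only if their invariant-factor lists agree; the partition into similarity classes is {M1, M2}, {M3}.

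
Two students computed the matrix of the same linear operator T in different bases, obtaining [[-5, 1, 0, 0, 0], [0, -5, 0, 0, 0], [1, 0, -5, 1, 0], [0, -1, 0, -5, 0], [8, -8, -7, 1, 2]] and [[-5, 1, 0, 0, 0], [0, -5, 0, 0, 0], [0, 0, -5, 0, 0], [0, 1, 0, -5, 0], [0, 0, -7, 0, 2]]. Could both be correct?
Both have characteristic polynomial (x - 2)(x + 5)^4 and minimal polynomial (x - 2)(x + 5)^2. But rank(A + 5I) = 3 for A while rank(B + 5I) = 2 for B, so the number of Jordan blocks at λ = -5 differs. A and B are not similar.

No.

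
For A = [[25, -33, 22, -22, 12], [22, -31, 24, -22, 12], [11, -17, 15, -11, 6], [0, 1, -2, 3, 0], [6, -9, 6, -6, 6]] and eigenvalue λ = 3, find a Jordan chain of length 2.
We seek v_1 ∈ ker((A - 3I)^2) \ ker(A - 3I), then set v_{i+1} = (A - 3I) v_i.

One such chain is v_1 = [[3, 3, 1, 0, 1]]^T, v_2 = [[1, 0, 0, 1, 0]]^T. Check: (A - 3I) v_2 = [[0, 0, 0, 0, 0]]^T = 0.

v_1 = [[3, 3, 1, 0, 1]]^T, v_2 = [[1, 0, 0, 1, 0]]^T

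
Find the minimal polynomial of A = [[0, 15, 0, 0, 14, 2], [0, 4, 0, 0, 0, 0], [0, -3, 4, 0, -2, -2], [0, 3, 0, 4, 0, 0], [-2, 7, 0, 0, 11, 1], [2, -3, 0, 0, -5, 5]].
The characteristic polynomial factors as (x - 6)^2(x - 4)^4. The minimal polynomial is ∏(x - λ)^{k_λ} where k_λ is the size of the largest Jordan block at λ.

For λ = 4: rank(A - 4I) = 3, and the largest Jordan block has size 2 (the smallest k with rank((A - 4I)^k) = rank((A - 4I)^(k+1))).
For λ = 6: rank(A - 6I) = 5, and the largest Jordan block has size 2 (the smallest k with rank((A - 6I)^k) = rank((A - 6I)^(k+1))).

So m_A(x) = (x - 6)^2(x - 4)^2.

m_A(x) = (x - 6)^2(x - 4)^2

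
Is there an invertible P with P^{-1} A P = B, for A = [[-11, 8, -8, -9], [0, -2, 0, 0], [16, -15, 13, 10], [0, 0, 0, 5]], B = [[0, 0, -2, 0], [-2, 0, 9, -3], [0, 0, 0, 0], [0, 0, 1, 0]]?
trace(A) = 5 but trace(B) = 0. The trace is a similarity invariant, so A and B are not similar.

No.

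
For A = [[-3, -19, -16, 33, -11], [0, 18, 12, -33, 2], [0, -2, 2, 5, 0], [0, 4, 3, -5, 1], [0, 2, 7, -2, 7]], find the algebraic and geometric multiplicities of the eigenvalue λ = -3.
The characteristic polynomial is (x - 6)^3(x - 4)(x + 3), so the factor x + 3 appears with exponent 1: the algebraic multiplicity is 1.

rank(A + 3I) = 4, so the eigenspace has dimension 5 - 4 = 1: the geometric multiplicity is 1.

algebraic multiplicity 1, geometric multiplicity 1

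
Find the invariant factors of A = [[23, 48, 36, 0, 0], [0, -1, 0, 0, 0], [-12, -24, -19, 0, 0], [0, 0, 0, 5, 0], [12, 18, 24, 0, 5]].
The Jordan structure of A has elementary divisors (x + 1), (x + 1), (x - 5), (x - 5), (x - 5). Arranging the block sizes at each eigenvalue in decreasing order and taking row products gives the invariant factors.

Invariant factors (smallest first, each dividing the next): x - 5, (x - 5)(x + 1), (x - 5)(x + 1).

Check: the last factor (x - 5)(x + 1) is the minimal polynomial, and the product (x - 5)^3(x + 1)^2 is the characteristic polynomial.

x - 5, (x - 5)(x + 1), (x - 5)(x + 1)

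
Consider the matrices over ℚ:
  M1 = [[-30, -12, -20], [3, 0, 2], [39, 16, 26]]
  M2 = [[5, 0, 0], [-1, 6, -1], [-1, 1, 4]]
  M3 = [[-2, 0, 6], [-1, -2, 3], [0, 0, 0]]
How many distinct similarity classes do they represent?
2 classes: {M1, M3}, {M2}

Characteristic polynomials: χ_{M1} = x(x + 2)^2, χ_{M2} = (x - 5)^3, χ_{M3} = x(x + 2)^2.

{M1, M3}: invariant factors x(x + 2)^2.

{M2}: invariant factors x - 5, (x - 5)^2.

Matrices are similar if and only if their invariant-factor lists agree; the partition into similarity classes is {M1, M3}, {M2}.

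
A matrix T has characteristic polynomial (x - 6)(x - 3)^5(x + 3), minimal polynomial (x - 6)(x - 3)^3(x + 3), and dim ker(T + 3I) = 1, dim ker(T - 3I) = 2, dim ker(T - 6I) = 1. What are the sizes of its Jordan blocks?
λ = -3: algebraic multiplicity 1 (exponent in χ_T), largest block size 1 (exponent in m_T), 1 block (geometric multiplicity). This forces block sizes [1].
λ = 3: algebraic multiplicity 5 (exponent in χ_T), largest block size 3 (exponent in m_T), 2 blocks (geometric multiplicity). These force block sizes [3, 2].
λ = 6: algebraic multiplicity 1 (exponent in χ_T), largest block size 1 (exponent in m_T), 1 block (geometric multiplicity). This forces block sizes [1].

Jordan blocks: (-3, 1), (3, 3), (3, 2), (6, 1)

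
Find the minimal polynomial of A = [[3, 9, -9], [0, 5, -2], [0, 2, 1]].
m_A(x) = (x - 3)^2

The characteristic polynomial factors as (x - 3)^3. The minimal polynomial is ∏(x - λ)^{k_λ} where k_λ is the size of the largest Jordan block at λ.

For λ = 3: rank(A - 3I) = 1, and the largest Jordan block has size 2 (the smallest k with rank((A - 3I)^k) = rank((A - 3I)^(k+1))).

So m_A(x) = (x - 3)^2.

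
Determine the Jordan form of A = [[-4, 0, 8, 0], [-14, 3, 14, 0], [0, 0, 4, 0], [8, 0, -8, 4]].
The characteristic polynomial is det(xI - A) = (x - 4)^2(x - 3)(x + 4), so the eigenvalues are -4 (algebraic multiplicity 1), 3 (algebraic multiplicity 1), 4 (algebraic multiplicity 2).

For λ = -4: algebraic multiplicity 1 gives one 1×1 block.

For λ = 3: algebraic multiplicity 1 gives one 1×1 block.

For λ = 4: rank(A - 4I) = 2. The eigenspace has dimension 4 - 2 = 2, so there are 2 Jordan blocks; the rank sequence gives block sizes [1, 1].

Assembling the blocks gives the Jordan form J above.

J = [[-4, 0, 0, 0], [0, 3, 0, 0], [0, 0, 4, 0], [0, 0, 0, 4]]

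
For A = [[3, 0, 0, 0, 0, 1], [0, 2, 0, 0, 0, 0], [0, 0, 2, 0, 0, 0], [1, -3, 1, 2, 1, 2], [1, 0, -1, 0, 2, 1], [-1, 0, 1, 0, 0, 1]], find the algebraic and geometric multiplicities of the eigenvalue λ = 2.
The characteristic polynomial is (x - 2)^6, so the factor x - 2 appears with exponent 6: the algebraic multiplicity is 6.

rank(A - 2I) = 3, so the eigenspace has dimension 6 - 3 = 3: the geometric multiplicity is 3.

Since 3 < 6, A is not diagonalizable.

algebraic multiplicity 6, geometric multiplicity 3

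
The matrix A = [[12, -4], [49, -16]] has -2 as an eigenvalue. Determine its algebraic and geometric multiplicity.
The characteristic polynomial is (x + 2)^2, so the factor x + 2 appears with exponent 2: the algebraic multiplicity is 2.

rank(A + 2I) = 1, so the eigenspace has dimension 2 - 1 = 1: the geometric multiplicity is 1.

Since 1 < 2, A is not diagonalizable.

algebraic multiplicity 2, geometric multiplicity 1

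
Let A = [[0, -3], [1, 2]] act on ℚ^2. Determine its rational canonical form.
The invariant factors of A (the non-unit diagonal entries of the Smith normal form of xI - A over ℚ[x]) are x^2 - 2x + 3, each dividing the next. The characteristic polynomial is their product, x^2 - 2x + 3.

The rational canonical form is the block-diagonal matrix of companion matrices C(f_i):
R = [[0, -3], [1, 2]].

Note the characteristic polynomial does not split into linear factors over ℚ, so A has no Jordan form over ℚ; the rational canonical form exists over any field.

R = [[0, -3], [1, 2]]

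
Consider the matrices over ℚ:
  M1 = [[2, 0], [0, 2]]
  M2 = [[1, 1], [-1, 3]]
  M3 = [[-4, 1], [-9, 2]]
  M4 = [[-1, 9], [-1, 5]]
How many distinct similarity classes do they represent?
3 classes: {M1}, {M2, M4}, {M3}

Characteristic polynomials: χ_{M1} = (x - 2)^2, χ_{M2} = (x - 2)^2, χ_{M3} = (x + 1)^2, χ_{M4} = (x - 2)^2.

{M1}: invariant factors x - 2, x - 2.

{M2, M4}: invariant factors (x - 2)^2.

{M3}: invariant factors (x + 1)^2.

Matrices are similar if and only if their invariant-factor lists agree; the partition into similarity classes is {M1}, {M2, M4}, {M3}.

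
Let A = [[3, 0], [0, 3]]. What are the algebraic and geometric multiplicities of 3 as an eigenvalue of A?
algebraic multiplicity 2, geometric multiplicity 2

The characteristic polynomial is (x - 3)^2, so the factor x - 3 appears with exponent 2: the algebraic multiplicity is 2.

rank(A - 3I) = 0, so the eigenspace has dimension 2 - 0 = 2: the geometric multiplicity is 2.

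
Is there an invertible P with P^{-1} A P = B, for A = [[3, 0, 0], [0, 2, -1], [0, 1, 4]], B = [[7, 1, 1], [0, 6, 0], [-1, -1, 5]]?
No.

trace(A) = 9 but trace(B) = 18. The trace is a similarity invariant, so A and B are not similar.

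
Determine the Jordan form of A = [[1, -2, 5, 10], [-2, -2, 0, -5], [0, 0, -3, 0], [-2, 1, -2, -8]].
J = [[-3, 1, 0, 0], [0, -3, 0, 0], [0, 0, -3, 1], [0, 0, 0, -3]]

The characteristic polynomial is det(xI - A) = (x + 3)^4, so the eigenvalues are -3 (algebraic multiplicity 4).

For λ = -3: rank(A + 3I) = 2, rank((A + 3I)^2) = 0. The eigenspace has dimension 4 - 2 = 2, so there are 2 Jordan blocks; the rank sequence gives block sizes [2, 2].

Assembling the blocks gives the Jordan form J above.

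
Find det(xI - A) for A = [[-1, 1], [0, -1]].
xI - A = [[x + 1, -1], [0, x + 1]].

Expanding det(xI - A) along the first row:
det(xI - A) = + (x + 1)·det([[x + 1]]) - (-1)·det([[0]]).

Evaluating gives χ_A(x) = x^2 + 2x + 1 = (x + 1)^2.

χ_A(x) = (x + 1)^2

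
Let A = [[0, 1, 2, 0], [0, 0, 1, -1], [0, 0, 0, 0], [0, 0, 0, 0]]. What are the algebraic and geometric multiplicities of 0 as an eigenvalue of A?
algebraic multiplicity 4, geometric multiplicity 2

The characteristic polynomial is x^4, so the factor x appears with exponent 4: the algebraic multiplicity is 4.

rank(A) = 2, so the eigenspace has dimension 4 - 2 = 2: the geometric multiplicity is 2.

Since 2 < 4, A is not diagonalizable.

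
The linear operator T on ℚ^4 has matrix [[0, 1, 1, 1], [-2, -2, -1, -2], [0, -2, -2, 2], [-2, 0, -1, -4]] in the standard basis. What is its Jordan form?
J = [[-2, 1, 0, 0], [0, -2, 0, 0], [0, 0, -2, 1], [0, 0, 0, -2]]

The characteristic polynomial is det(xI - A) = (x + 2)^4, so the eigenvalues are -2 (algebraic multiplicity 4).

For λ = -2: rank(A + 2I) = 2, rank((A + 2I)^2) = 0. The eigenspace has dimension 4 - 2 = 2, so there are 2 Jordan blocks; the rank sequence gives block sizes [2, 2].

Assembling the blocks gives the Jordan form J above.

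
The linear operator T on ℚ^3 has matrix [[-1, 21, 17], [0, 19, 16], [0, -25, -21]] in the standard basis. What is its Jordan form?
J = [[-1, 1, 0], [0, -1, 1], [0, 0, -1]]

The characteristic polynomial is det(xI - A) = (x + 1)^3, so the eigenvalues are -1 (algebraic multiplicity 3).

For λ = -1: rank(A + I) = 2, rank((A + I)^2) = 1, rank((A + I)^3) = 0. The eigenspace has dimension 3 - 2 = 1, so there is 1 Jordan block; the rank sequence gives block sizes [3].

Assembling the blocks gives the Jordan form J above.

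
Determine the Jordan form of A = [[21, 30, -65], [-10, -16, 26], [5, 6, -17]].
J = [[-4, 1, 0], [0, -4, 0], [0, 0, -4]]

The characteristic polynomial is det(xI - A) = (x + 4)^3, so the eigenvalues are -4 (algebraic multiplicity 3).

For λ = -4: rank(A + 4I) = 1, rank((A + 4I)^2) = 0. The eigenspace has dimension 3 - 1 = 2, so there are 2 Jordan blocks; the rank sequence gives block sizes [2, 1].

Assembling the blocks gives the Jordan form J above.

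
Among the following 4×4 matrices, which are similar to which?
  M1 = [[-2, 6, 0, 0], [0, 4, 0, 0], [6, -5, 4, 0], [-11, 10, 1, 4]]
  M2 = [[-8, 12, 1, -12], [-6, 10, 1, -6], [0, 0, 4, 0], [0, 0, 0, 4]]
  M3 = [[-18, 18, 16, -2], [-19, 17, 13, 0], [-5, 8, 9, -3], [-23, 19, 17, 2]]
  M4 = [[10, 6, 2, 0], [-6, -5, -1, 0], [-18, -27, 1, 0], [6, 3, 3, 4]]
2 classes: {M1, M3}, {M2, M4}

Characteristic polynomials: χ_{M1} = (x - 4)^3(x + 2), χ_{M2} = (x - 4)^3(x + 2), χ_{M3} = (x - 4)^3(x + 2), χ_{M4} = (x - 4)^3(x + 2).

{M1, M3}: invariant factors (x - 4)^3(x + 2).

{M2, M4}: invariant factors x - 4, (x - 4)^2(x + 2).

Matrices are similar if and only if their invariant-factor lists agree; the partition into similarity classes is {M1, M3}, {M2, M4}.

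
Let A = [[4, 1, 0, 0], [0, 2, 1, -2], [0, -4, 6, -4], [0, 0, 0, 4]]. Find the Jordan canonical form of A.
The characteristic polynomial is det(xI - A) = (x - 4)^4, so the eigenvalues are 4 (algebraic multiplicity 4).

For λ = 4: rank(A - 4I) = 2, rank((A - 4I)^2) = 1, rank((A - 4I)^3) = 0. The eigenspace has dimension 4 - 2 = 2, so there are 2 Jordan blocks; the rank sequence gives block sizes [3, 1].

Assembling the blocks gives the Jordan form J above.

J = [[4, 1, 0, 0], [0, 4, 1, 0], [0, 0, 4, 0], [0, 0, 0, 4]]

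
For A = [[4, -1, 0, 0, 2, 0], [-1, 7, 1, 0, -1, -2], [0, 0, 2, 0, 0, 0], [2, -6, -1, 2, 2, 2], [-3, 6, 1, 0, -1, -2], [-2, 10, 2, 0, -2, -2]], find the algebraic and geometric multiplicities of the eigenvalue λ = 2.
The characteristic polynomial is (x - 2)^6, so the factor x - 2 appears with exponent 6: the algebraic multiplicity is 6.

rank(A - 2I) = 3, so the eigenspace has dimension 6 - 3 = 3: the geometric multiplicity is 3.

Since 3 < 6, A is not diagonalizable.

algebraic multiplicity 6, geometric multiplicity 3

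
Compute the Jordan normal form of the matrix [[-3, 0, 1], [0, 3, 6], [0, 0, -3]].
J = [[-3, 1, 0], [0, -3, 0], [0, 0, 3]]

The characteristic polynomial is det(xI - A) = (x - 3)(x + 3)^2, so the eigenvalues are -3 (algebraic multiplicity 2), 3 (algebraic multiplicity 1).

For λ = -3: rank(A + 3I) = 2, rank((A + 3I)^2) = 1. The eigenspace has dimension 3 - 2 = 1, so there is 1 Jordan block; the rank sequence gives block sizes [2].

For λ = 3: algebraic multiplicity 1 gives one 1×1 block.

Assembling the blocks gives the Jordan form J above.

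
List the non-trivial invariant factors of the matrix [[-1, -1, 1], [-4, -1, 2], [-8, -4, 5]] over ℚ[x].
x - 1, (x - 1)^2

The Jordan structure of A has elementary divisors (x - 1)^2, (x - 1). Arranging the block sizes at each eigenvalue in decreasing order and taking row products gives the invariant factors.

Invariant factors (smallest first, each dividing the next): x - 1, (x - 1)^2.

Check: the last factor (x - 1)^2 is the minimal polynomial, and the product (x - 1)^3 is the characteristic polynomial.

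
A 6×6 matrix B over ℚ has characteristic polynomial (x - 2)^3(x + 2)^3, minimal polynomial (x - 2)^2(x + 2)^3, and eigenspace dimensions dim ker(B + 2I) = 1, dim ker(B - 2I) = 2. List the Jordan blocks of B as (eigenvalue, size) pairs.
λ = -2: algebraic multiplicity 3 (exponent in χ_B), largest block size 3 (exponent in m_B), 1 block (geometric multiplicity). This forces block sizes [3].
λ = 2: algebraic multiplicity 3 (exponent in χ_B), largest block size 2 (exponent in m_B), 2 blocks (geometric multiplicity). These force block sizes [2, 1].

Jordan blocks: (-2, 3), (2, 2), (2, 1)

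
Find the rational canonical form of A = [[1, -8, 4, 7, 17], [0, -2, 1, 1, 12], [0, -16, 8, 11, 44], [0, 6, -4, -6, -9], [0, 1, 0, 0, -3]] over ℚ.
R = [[1, 0, 0, 0, 0], [0, 0, 0, 0, -5], [0, 1, 0, 0, -1], [0, 0, 1, 0, 10], [0, 0, 0, 1, -3]]

The invariant factors of A (the non-unit diagonal entries of the Smith normal form of xI - A over ℚ[x]) are x - 1, (x - 1)(x + 5)(x^2 - x - 1), each dividing the next. The characteristic polynomial is their product, (x - 1)^2(x + 5)(x^2 - x - 1).

The rational canonical form is the block-diagonal matrix of companion matrices C(f_i):
R = [[1, 0, 0, 0, 0], [0, 0, 0, 0, -5], [0, 1, 0, 0, -1], [0, 0, 1, 0, 10], [0, 0, 0, 1, -3]].

Note the characteristic polynomial does not split into linear factors over ℚ, so A has no Jordan form over ℚ; the rational canonical form exists over any field.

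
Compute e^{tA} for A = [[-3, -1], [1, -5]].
e^{tA} = [[(t + 1)*e^{-4*t}, -t*e^{-4*t}], [t*e^{-4*t}, (1 - t)*e^{-4*t}]]

A has Jordan form J = [[-4, 1], [0, -4]] with A = PJP^{-1}, so e^{tA} = P e^{tJ} P^{-1}.

For a Jordan block J_k(λ), e^{tJ_k(λ)} = e^{λt} · (I + tN + t^2 N^2/2! + ... + t^{k-1} N^{k-1}/(k-1)!) where N is the nilpotent superdiagonal part.

Assembling the blocks and conjugating back gives the entries of e^{tA} as shown above.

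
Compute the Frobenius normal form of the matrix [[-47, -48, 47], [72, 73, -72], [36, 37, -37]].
The invariant factors of A (the non-unit diagonal entries of the Smith normal form of xI - A over ℚ[x]) are (x + 1)(x + 5)^2, each dividing the next. The characteristic polynomial is their product, (x + 1)(x + 5)^2.

The rational canonical form is the block-diagonal matrix of companion matrices C(f_i):
R = [[0, 0, -25], [1, 0, -35], [0, 1, -11]].

R = [[0, 0, -25], [1, 0, -35], [0, 1, -11]]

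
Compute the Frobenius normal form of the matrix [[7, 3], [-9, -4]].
R = [[0, 1], [1, 3]]

The invariant factors of A (the non-unit diagonal entries of the Smith normal form of xI - A over ℚ[x]) are x^2 - 3x - 1, each dividing the next. The characteristic polynomial is their product, x^2 - 3x - 1.

The rational canonical form is the block-diagonal matrix of companion matrices C(f_i):
R = [[0, 1], [1, 3]].

Note the characteristic polynomial does not split into linear factors over ℚ, so A has no Jordan form over ℚ; the rational canonical form exists over any field.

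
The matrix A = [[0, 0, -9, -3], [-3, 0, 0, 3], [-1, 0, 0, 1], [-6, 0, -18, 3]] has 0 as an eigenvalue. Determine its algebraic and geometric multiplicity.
The characteristic polynomial is x(x - 3)^2(x + 3), so the factor x appears with exponent 1: the algebraic multiplicity is 1.

rank(A) = 3, so the eigenspace has dimension 4 - 3 = 1: the geometric multiplicity is 1.

algebraic multiplicity 1, geometric multiplicity 1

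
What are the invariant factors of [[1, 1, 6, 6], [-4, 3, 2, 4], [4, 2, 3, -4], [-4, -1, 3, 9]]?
(x - 5)^2(x - 3)^2

The Jordan structure of A has elementary divisors (x - 3)^2, (x - 5)^2. Arranging the block sizes at each eigenvalue in decreasing order and taking row products gives the invariant factors.

Invariant factors (smallest first, each dividing the next): (x - 5)^2(x - 3)^2.

Check: the last factor (x - 5)^2(x - 3)^2 is the minimal polynomial, and the product (x - 5)^2(x - 3)^2 is the characteristic polynomial.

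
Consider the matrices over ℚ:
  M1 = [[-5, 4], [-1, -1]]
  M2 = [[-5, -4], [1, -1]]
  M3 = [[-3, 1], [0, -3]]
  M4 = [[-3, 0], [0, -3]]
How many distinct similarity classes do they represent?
2 classes: {M1, M2, M3}, {M4}

Characteristic polynomials: χ_{M1} = (x + 3)^2, χ_{M2} = (x + 3)^2, χ_{M3} = (x + 3)^2, χ_{M4} = (x + 3)^2.

{M1, M2, M3}: invariant factors (x + 3)^2.

{M4}: invariant factors x + 3, x + 3.

Matrices are similar if and only if their invariant-factor lists agree; the partition into similarity classes is {M1, M2, M3}, {M4}.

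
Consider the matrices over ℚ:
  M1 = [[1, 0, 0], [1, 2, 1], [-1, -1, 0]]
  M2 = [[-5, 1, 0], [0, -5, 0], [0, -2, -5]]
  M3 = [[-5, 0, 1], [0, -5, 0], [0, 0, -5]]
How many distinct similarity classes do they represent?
Characteristic polynomials: χ_{M1} = (x - 1)^3, χ_{M2} = (x + 5)^3, χ_{M3} = (x + 5)^3.

{M1}: invariant factors x - 1, (x - 1)^2.

{M2, M3}: invariant factors x + 5, (x + 5)^2.

Matrices are similar if and only if their invariant-factor lists agree; the partition into similarity classes is {M1}, {M2, M3}.

2 classes: {M1}, {M2, M3}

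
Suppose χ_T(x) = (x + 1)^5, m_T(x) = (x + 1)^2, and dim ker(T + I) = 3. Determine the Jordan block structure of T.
λ = -1: algebraic multiplicity 5 (exponent in χ_T), largest block size 2 (exponent in m_T), 3 blocks (geometric multiplicity). These force block sizes [2, 2, 1].

Jordan blocks: (-1, 2), (-1, 2), (-1, 1)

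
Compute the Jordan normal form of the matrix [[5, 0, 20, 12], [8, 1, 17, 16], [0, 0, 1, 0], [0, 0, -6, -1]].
J = [[-1, 0, 0, 0], [0, 1, 1, 0], [0, 0, 1, 0], [0, 0, 0, 5]]

The characteristic polynomial is det(xI - A) = (x - 5)(x - 1)^2(x + 1), so the eigenvalues are -1 (algebraic multiplicity 1), 1 (algebraic multiplicity 2), 5 (algebraic multiplicity 1).

For λ = -1: algebraic multiplicity 1 gives one 1×1 block.

For λ = 1: rank(A - I) = 3, rank((A - I)^2) = 2. The eigenspace has dimension 4 - 3 = 1, so there is 1 Jordan block; the rank sequence gives block sizes [2].

For λ = 5: algebraic multiplicity 1 gives one 1×1 block.

Assembling the blocks gives the Jordan form J above.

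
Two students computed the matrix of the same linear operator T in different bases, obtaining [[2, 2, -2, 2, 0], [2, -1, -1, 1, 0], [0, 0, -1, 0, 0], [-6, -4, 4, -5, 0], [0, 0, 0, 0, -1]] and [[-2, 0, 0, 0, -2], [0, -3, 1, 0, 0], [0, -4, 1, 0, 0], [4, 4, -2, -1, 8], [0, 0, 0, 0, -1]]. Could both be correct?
Two matrices over a field are similar if and only if they have the same invariant factors.

Both A and B have characteristic polynomial (x + 1)^4(x + 2) and minimal polynomial (x + 1)^2(x + 2). Computing further, both have invariant factors x + 1, x + 1, (x + 1)^2(x + 2). Hence A and B are similar.

Yes.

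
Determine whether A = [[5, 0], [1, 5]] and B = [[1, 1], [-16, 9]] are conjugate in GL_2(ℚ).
Two matrices over a field are similar if and only if they have the same invariant factors.

Both A and B have characteristic polynomial (x - 5)^2 and minimal polynomial (x - 5)^2. Computing further, both have invariant factors (x - 5)^2. Hence A and B are similar.

Yes.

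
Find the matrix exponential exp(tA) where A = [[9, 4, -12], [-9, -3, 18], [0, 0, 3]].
e^{tA} = [[(6*t + 1)*e^{3*t}, 4*t*e^{3*t}, -12*t*e^{3*t}], [-9*t*e^{3*t}, (1 - 6*t)*e^{3*t}, 18*t*e^{3*t}], [0, 0, e^{3*t}]]

A has Jordan form J = [[3, 1, 0], [0, 3, 0], [0, 0, 3]] with A = PJP^{-1}, so e^{tA} = P e^{tJ} P^{-1}.

For a Jordan block J_k(λ), e^{tJ_k(λ)} = e^{λt} · (I + tN + t^2 N^2/2! + ... + t^{k-1} N^{k-1}/(k-1)!) where N is the nilpotent superdiagonal part.

Assembling the blocks and conjugating back gives the entries of e^{tA} as shown above.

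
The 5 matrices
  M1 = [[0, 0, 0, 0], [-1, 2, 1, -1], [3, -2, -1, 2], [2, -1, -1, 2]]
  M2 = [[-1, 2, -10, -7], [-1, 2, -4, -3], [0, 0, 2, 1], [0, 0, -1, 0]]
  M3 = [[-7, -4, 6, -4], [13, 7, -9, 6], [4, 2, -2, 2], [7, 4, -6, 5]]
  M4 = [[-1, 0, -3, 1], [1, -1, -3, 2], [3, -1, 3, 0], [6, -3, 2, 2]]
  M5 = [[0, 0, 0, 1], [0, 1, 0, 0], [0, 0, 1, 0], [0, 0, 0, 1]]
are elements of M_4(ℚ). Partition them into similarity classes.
Characteristic polynomials: χ_{M1} = x(x - 1)^3, χ_{M2} = x(x - 1)^3, χ_{M3} = x(x - 1)^3, χ_{M4} = x(x - 1)^3, χ_{M5} = x(x - 1)^3.

{M1, M3}: invariant factors x - 1, x(x - 1)^2.

{M2, M4}: invariant factors x(x - 1)^3.

{M5}: invariant factors x - 1, x - 1, x(x - 1).

Matrices are similar if and only if their invariant-factor lists agree; the partition into similarity classes is {M1, M3}, {M2, M4}, {M5}.

3 classes: {M1, M3}, {M2, M4}, {M5}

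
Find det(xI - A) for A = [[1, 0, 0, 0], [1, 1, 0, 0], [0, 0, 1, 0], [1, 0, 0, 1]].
xI - A = [[x - 1, 0, 0, 0], [-1, x - 1, 0, 0], [0, 0, x - 1, 0], [-1, 0, 0, x - 1]].

Expanding det(xI - A) along the first row:
det(xI - A) = + (x - 1)·det([[x - 1, 0, 0], [0, x - 1, 0], [0, 0, x - 1]]) - (0)·det([[-1, 0, 0], [0, x - 1, 0], [-1, 0, x - 1]]) + (0)·det([[-1, x - 1, 0], [0, 0, 0], [-1, 0, x - 1]]) - (0)·det([[-1, x - 1, 0], [0, 0, x - 1], [-1, 0, 0]]).

Evaluating gives χ_A(x) = x^4 - 4x^3 + 6x^2 - 4x + 1 = (x - 1)^4.

χ_A(x) = (x - 1)^4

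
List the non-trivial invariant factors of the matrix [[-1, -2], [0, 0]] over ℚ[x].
The Jordan structure of A has elementary divisors (x + 1), x. Arranging the block sizes at each eigenvalue in decreasing order and taking row products gives the invariant factors.

Invariant factors (smallest first, each dividing the next): x(x + 1).

Check: the last factor x(x + 1) is the minimal polynomial, and the product x(x + 1) is the characteristic polynomial.

x(x + 1)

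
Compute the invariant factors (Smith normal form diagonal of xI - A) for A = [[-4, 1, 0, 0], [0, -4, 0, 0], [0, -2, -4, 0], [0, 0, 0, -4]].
The Jordan structure of A has elementary divisors (x + 4)^2, (x + 4), (x + 4). Arranging the block sizes at each eigenvalue in decreasing order and taking row products gives the invariant factors.

Invariant factors (smallest first, each dividing the next): x + 4, x + 4, (x + 4)^2.

Check: the last factor (x + 4)^2 is the minimal polynomial, and the product (x + 4)^4 is the characteristic polynomial.

x + 4, x + 4, (x + 4)^2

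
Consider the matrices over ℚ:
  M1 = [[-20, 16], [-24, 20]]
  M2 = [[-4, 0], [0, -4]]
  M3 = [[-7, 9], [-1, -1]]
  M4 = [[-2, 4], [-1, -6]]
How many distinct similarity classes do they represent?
3 classes: {M1}, {M2}, {M3, M4}

Characteristic polynomials: χ_{M1} = (x - 4)(x + 4), χ_{M2} = (x + 4)^2, χ_{M3} = (x + 4)^2, χ_{M4} = (x + 4)^2.

{M1}: invariant factors (x - 4)(x + 4).

{M2}: invariant factors x + 4, x + 4.

{M3, M4}: invariant factors (x + 4)^2.

Matrices are similar if and only if their invariant-factor lists agree; the partition into similarity classes is {M1}, {M2}, {M3, M4}.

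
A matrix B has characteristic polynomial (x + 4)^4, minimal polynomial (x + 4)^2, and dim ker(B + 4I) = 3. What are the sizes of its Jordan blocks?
λ = -4: algebraic multiplicity 4 (exponent in χ_B), largest block size 2 (exponent in m_B), 3 blocks (geometric multiplicity). These force block sizes [2, 1, 1].

Jordan blocks: (-4, 2), (-4, 1), (-4, 1)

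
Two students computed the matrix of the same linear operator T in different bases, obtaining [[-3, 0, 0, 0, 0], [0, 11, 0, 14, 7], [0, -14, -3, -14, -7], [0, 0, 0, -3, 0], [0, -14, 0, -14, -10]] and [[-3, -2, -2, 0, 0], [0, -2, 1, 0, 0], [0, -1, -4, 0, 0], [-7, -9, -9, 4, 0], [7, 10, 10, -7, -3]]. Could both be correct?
No.

Both have characteristic polynomial (x - 4)(x + 3)^4, but the minimal polynomial of A is (x - 4)(x + 3) while the minimal polynomial of B is (x - 4)(x + 3)^2. The minimal polynomial is a similarity invariant, so A and B are not similar.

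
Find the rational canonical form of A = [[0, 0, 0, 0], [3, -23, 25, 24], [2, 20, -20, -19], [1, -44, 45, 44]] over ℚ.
The invariant factors of A (the non-unit diagonal entries of the Smith normal form of xI - A over ℚ[x]) are x(x - 3)^2(x + 5), each dividing the next. The characteristic polynomial is their product, x(x - 3)^2(x + 5).

The rational canonical form is the block-diagonal matrix of companion matrices C(f_i):
R = [[0, 0, 0, 0], [1, 0, 0, -45], [0, 1, 0, 21], [0, 0, 1, 1]].

R = [[0, 0, 0, 0], [1, 0, 0, -45], [0, 1, 0, 21], [0, 0, 1, 1]]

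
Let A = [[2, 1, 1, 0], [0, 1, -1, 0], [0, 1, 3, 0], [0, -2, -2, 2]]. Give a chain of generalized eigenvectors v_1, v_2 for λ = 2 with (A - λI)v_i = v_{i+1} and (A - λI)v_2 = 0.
v_1 = [[-1, 1, 0, 0]]^T, v_2 = [[1, -1, 1, -2]]^T

We seek v_1 ∈ ker((A - 2I)^2) \ ker(A - 2I), then set v_{i+1} = (A - 2I) v_i.

One such chain is v_1 = [[-1, 1, 0, 0]]^T, v_2 = [[1, -1, 1, -2]]^T. Check: (A - 2I) v_2 = [[0, 0, 0, 0]]^T = 0.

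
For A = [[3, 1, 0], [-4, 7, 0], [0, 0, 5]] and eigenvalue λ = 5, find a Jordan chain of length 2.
v_1 = [[0, 1, 0]]^T, v_2 = [[1, 2, 0]]^T

We seek v_1 ∈ ker((A - 5I)^2) \ ker(A - 5I), then set v_{i+1} = (A - 5I) v_i.

One such chain is v_1 = [[0, 1, 0]]^T, v_2 = [[1, 2, 0]]^T. Check: (A - 5I) v_2 = [[0, 0, 0]]^T = 0.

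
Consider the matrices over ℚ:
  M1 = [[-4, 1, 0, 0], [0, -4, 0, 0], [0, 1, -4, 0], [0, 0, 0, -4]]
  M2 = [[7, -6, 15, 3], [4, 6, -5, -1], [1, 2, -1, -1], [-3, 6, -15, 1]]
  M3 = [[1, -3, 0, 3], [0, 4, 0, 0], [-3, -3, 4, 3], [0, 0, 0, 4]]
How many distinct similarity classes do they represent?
3 classes: {M1}, {M2}, {M3}

Characteristic polynomials: χ_{M1} = (x + 4)^4, χ_{M2} = (x - 4)^3(x - 1), χ_{M3} = (x - 4)^3(x - 1).

{M1}: invariant factors x + 4, x + 4, (x + 4)^2.

{M2}: invariant factors x - 4, (x - 4)^2(x - 1).

{M3}: invariant factors x - 4, x - 4, (x - 4)(x - 1).

Matrices are similar if and only if their invariant-factor lists agree; the partition into similarity classes is {M1}, {M2}, {M3}.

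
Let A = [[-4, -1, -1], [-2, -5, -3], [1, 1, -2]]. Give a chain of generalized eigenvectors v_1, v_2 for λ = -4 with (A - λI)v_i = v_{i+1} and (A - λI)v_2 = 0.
v_1 = [[2, 3, -2]]^T, v_2 = [[-1, -1, 1]]^T

We seek v_1 ∈ ker((A + 4I)^2) \ ker(A + 4I), then set v_{i+1} = (A + 4I) v_i.

One such chain is v_1 = [[2, 3, -2]]^T, v_2 = [[-1, -1, 1]]^T. Check: (A + 4I) v_2 = [[0, 0, 0]]^T = 0.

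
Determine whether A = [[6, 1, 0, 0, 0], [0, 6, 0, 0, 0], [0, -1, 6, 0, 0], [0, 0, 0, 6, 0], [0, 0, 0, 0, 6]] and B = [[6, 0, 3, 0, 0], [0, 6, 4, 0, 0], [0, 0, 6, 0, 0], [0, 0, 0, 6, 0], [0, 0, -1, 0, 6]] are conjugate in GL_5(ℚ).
Yes.

Two matrices over a field are similar if and only if they have the same invariant factors.

Both A and B have characteristic polynomial (x - 6)^5 and minimal polynomial (x - 6)^2. Computing further, both have invariant factors x - 6, x - 6, x - 6, (x - 6)^2. Hence A and B are similar.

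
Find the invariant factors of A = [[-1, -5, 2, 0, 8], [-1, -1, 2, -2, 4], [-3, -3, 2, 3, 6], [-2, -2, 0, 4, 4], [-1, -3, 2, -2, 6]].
x - 2, (x - 2)^2, (x - 2)^2

The Jordan structure of A has elementary divisors (x - 2)^2, (x - 2)^2, (x - 2). Arranging the block sizes at each eigenvalue in decreasing order and taking row products gives the invariant factors.

Invariant factors (smallest first, each dividing the next): x - 2, (x - 2)^2, (x - 2)^2.

Check: the last factor (x - 2)^2 is the minimal polynomial, and the product (x - 2)^5 is the characteristic polynomial.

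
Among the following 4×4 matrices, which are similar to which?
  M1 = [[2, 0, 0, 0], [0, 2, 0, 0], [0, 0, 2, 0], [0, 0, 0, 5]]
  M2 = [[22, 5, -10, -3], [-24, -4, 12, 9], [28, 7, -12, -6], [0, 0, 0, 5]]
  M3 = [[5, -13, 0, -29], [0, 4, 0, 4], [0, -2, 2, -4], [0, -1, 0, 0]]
2 classes: {M1}, {M2, M3}

Characteristic polynomials: χ_{M1} = (x - 5)(x - 2)^3, χ_{M2} = (x - 5)(x - 2)^3, χ_{M3} = (x - 5)(x - 2)^3.

{M1}: invariant factors x - 2, x - 2, (x - 5)(x - 2).

{M2, M3}: invariant factors x - 2, (x - 5)(x - 2)^2.

Matrices are similar if and only if their invariant-factor lists agree; the partition into similarity classes is {M1}, {M2, M3}.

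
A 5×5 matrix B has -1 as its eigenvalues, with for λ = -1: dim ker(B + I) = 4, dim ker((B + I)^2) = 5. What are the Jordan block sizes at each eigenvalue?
Jordan blocks: (-1, 2), (-1, 1), (-1, 1), (-1, 1)

λ = -1: successive nullity increments [4, 1] count blocks of size ≥ k; block sizes are [2, 1, 1, 1].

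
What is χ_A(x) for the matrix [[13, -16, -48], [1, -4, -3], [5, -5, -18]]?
xI - A = [[x - 13, 16, 48], [-1, x + 4, 3], [-5, 5, x + 18]].

Expanding det(xI - A) along the first row:
det(xI - A) = + (x - 13)·det([[x + 4, 3], [5, x + 18]]) - (16)·det([[-1, 3], [-5, x + 18]]) + (48)·det([[-1, x + 4], [-5, 5]]).

Evaluating gives χ_A(x) = x^3 + 9x^2 + 27x + 27 = (x + 3)^3.

χ_A(x) = (x + 3)^3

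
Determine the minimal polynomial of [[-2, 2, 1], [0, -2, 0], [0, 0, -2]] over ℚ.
m_A(x) = (x + 2)^2

The characteristic polynomial factors as (x + 2)^3. The minimal polynomial is ∏(x - λ)^{k_λ} where k_λ is the size of the largest Jordan block at λ.

For λ = -2: rank(A + 2I) = 1, and the largest Jordan block has size 2 (the smallest k with rank((A + 2I)^k) = rank((A + 2I)^(k+1))).

So m_A(x) = (x + 2)^2.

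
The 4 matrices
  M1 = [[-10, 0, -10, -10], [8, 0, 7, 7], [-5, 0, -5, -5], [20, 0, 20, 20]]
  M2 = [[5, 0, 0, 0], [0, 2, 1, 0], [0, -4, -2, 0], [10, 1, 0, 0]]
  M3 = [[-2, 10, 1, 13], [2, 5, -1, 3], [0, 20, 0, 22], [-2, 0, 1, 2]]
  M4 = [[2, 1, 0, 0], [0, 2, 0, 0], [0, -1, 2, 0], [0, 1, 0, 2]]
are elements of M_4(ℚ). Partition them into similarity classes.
Characteristic polynomials: χ_{M1} = x^3(x - 5), χ_{M2} = x^3(x - 5), χ_{M3} = x^3(x - 5), χ_{M4} = (x - 2)^4.

{M1}: invariant factors x, x^2(x - 5).

{M2, M3}: invariant factors x^3(x - 5).

{M4}: invariant factors x - 2, x - 2, (x - 2)^2.

Matrices are similar if and only if their invariant-factor lists agree; the partition into similarity classes is {M1}, {M2, M3}, {M4}.

3 classes: {M1}, {M2, M3}, {M4}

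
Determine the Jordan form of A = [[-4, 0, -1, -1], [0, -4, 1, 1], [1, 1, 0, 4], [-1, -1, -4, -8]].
J = [[-4, 1, 0, 0], [0, -4, 0, 0], [0, 0, -4, 1], [0, 0, 0, -4]]

The characteristic polynomial is det(xI - A) = (x + 4)^4, so the eigenvalues are -4 (algebraic multiplicity 4).

For λ = -4: rank(A + 4I) = 2, rank((A + 4I)^2) = 0. The eigenspace has dimension 4 - 2 = 2, so there are 2 Jordan blocks; the rank sequence gives block sizes [2, 2].

Assembling the blocks gives the Jordan form J above.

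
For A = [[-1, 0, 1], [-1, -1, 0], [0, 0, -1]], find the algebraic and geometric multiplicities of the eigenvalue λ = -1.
The characteristic polynomial is (x + 1)^3, so the factor x + 1 appears with exponent 3: the algebraic multiplicity is 3.

rank(A + I) = 2, so the eigenspace has dimension 3 - 2 = 1: the geometric multiplicity is 1.

Since 1 < 3, A is not diagonalizable.

algebraic multiplicity 3, geometric multiplicity 1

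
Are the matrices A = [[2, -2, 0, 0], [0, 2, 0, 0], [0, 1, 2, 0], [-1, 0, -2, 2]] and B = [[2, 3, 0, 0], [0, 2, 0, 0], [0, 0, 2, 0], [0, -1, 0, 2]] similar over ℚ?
Both have characteristic polynomial (x - 2)^4 and minimal polynomial (x - 2)^2. But rank(A - 2I) = 2 for A while rank(B - 2I) = 1 for B, so the number of Jordan blocks at λ = 2 differs. A and B are not similar.

No.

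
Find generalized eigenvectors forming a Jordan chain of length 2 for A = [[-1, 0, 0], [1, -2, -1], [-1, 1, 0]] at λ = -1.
v_1 = [[0, 0, 1]]^T, v_2 = [[0, -1, 1]]^T

We seek v_1 ∈ ker((A + I)^2) \ ker(A + I), then set v_{i+1} = (A + I) v_i.

One such chain is v_1 = [[0, 0, 1]]^T, v_2 = [[0, -1, 1]]^T. Check: (A + I) v_2 = [[0, 0, 0]]^T = 0.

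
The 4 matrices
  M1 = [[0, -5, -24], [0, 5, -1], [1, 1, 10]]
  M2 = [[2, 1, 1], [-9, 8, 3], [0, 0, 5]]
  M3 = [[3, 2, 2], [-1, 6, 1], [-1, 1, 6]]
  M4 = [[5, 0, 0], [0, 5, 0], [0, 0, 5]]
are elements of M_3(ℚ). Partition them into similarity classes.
3 classes: {M1}, {M2, M3}, {M4}

Characteristic polynomials: χ_{M1} = (x - 5)^3, χ_{M2} = (x - 5)^3, χ_{M3} = (x - 5)^3, χ_{M4} = (x - 5)^3.

{M1}: invariant factors (x - 5)^3.

{M2, M3}: invariant factors x - 5, (x - 5)^2.

{M4}: invariant factors x - 5, x - 5, x - 5.

Matrices are similar if and only if their invariant-factor lists agree; the partition into similarity classes is {M1}, {M2, M3}, {M4}.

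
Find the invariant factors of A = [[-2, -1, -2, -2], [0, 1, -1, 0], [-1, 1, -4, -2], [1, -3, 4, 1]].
The Jordan structure of A has elementary divisors (x + 1)^3, (x + 1). Arranging the block sizes at each eigenvalue in decreasing order and taking row products gives the invariant factors.

Invariant factors (smallest first, each dividing the next): x + 1, (x + 1)^3.

Check: the last factor (x + 1)^3 is the minimal polynomial, and the product (x + 1)^4 is the characteristic polynomial.

x + 1, (x + 1)^3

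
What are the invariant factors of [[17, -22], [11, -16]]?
(x - 6)(x + 5)

The Jordan structure of A has elementary divisors (x + 5), (x - 6). Arranging the block sizes at each eigenvalue in decreasing order and taking row products gives the invariant factors.

Invariant factors (smallest first, each dividing the next): (x - 6)(x + 5).

Check: the last factor (x - 6)(x + 5) is the minimal polynomial, and the product (x - 6)(x + 5) is the characteristic polynomial.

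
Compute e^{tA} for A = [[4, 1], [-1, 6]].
A has Jordan form J = [[5, 1], [0, 5]] with A = PJP^{-1}, so e^{tA} = P e^{tJ} P^{-1}.

For a Jordan block J_k(λ), e^{tJ_k(λ)} = e^{λt} · (I + tN + t^2 N^2/2! + ... + t^{k-1} N^{k-1}/(k-1)!) where N is the nilpotent superdiagonal part.

Assembling the blocks and conjugating back gives the entries of e^{tA} as shown above.

e^{tA} = [[(1 - t)*e^{5*t}, t*e^{5*t}], [-t*e^{5*t}, (t + 1)*e^{5*t}]]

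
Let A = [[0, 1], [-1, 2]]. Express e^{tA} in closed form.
A has Jordan form J = [[1, 1], [0, 1]] with A = PJP^{-1}, so e^{tA} = P e^{tJ} P^{-1}.

For a Jordan block J_k(λ), e^{tJ_k(λ)} = e^{λt} · (I + tN + t^2 N^2/2! + ... + t^{k-1} N^{k-1}/(k-1)!) where N is the nilpotent superdiagonal part.

Assembling the blocks and conjugating back gives the entries of e^{tA} as shown above.

e^{tA} = [[(1 - t)*e^{t}, t*e^{t}], [-t*e^{t}, (t + 1)*e^{t}]]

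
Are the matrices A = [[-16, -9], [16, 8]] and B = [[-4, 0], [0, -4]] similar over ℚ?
No.

Both have characteristic polynomial (x + 4)^2, but the minimal polynomial of A is (x + 4)^2 while the minimal polynomial of B is x + 4. The minimal polynomial is a similarity invariant, so A and B are not similar.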